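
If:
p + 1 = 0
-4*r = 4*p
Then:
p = -1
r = 1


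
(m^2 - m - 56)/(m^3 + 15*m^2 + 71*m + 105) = (m - 8)/(m^2 + 8*m + 15)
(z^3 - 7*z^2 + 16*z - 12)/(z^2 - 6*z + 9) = (z^2 - 4*z + 4)/(z - 3)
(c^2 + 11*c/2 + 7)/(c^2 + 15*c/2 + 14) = (c + 2)/(c + 4)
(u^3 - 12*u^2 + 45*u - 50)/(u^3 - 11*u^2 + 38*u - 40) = (u - 5)/(u - 4)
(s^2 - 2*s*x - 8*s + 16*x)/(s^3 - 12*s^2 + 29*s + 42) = (s^2 - 2*s*x - 8*s + 16*x)/(s^3 - 12*s^2 + 29*s + 42)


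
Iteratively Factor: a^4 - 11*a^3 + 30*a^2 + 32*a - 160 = (a + 2)*(a^3 - 13*a^2 + 56*a - 80) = (a - 4)*(a + 2)*(a^2 - 9*a + 20) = (a - 4)^2*(a + 2)*(a - 5)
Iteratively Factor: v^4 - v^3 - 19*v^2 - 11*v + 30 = (v - 1)*(v^3 - 19*v - 30) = (v - 5)*(v - 1)*(v^2 + 5*v + 6) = (v - 5)*(v - 1)*(v + 3)*(v + 2)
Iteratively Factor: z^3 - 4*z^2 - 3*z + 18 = (z - 3)*(z^2 - z - 6) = (z - 3)*(z + 2)*(z - 3)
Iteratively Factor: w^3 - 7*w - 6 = (w - 3)*(w^2 + 3*w + 2) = (w - 3)*(w + 2)*(w + 1)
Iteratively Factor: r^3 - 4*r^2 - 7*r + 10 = (r - 1)*(r^2 - 3*r - 10) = (r - 5)*(r - 1)*(r + 2)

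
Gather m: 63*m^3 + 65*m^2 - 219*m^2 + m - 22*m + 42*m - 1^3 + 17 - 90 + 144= 63*m^3 - 154*m^2 + 21*m + 70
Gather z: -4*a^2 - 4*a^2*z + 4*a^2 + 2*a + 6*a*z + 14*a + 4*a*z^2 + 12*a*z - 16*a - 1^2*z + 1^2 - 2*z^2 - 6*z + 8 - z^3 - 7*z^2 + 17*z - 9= -z^3 + z^2*(4*a - 9) + z*(-4*a^2 + 18*a + 10)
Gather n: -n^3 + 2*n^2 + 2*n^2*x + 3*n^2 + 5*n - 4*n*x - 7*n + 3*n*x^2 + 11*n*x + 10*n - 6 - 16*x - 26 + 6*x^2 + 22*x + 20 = -n^3 + n^2*(2*x + 5) + n*(3*x^2 + 7*x + 8) + 6*x^2 + 6*x - 12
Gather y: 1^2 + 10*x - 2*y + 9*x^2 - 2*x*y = 9*x^2 + 10*x + y*(-2*x - 2) + 1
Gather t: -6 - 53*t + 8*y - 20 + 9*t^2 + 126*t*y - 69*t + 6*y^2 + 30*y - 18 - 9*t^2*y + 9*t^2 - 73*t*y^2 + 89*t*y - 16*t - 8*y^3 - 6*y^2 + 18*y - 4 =t^2*(18 - 9*y) + t*(-73*y^2 + 215*y - 138) - 8*y^3 + 56*y - 48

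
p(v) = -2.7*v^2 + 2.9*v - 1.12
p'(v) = 2.9 - 5.4*v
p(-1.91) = -16.51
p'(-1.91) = 13.21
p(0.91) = -0.72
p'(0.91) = -2.01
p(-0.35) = -2.47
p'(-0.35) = 4.79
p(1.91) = -5.43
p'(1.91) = -7.41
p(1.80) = -4.65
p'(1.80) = -6.82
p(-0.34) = -2.42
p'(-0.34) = 4.74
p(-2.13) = -19.55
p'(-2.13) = 14.40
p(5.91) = -78.29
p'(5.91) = -29.01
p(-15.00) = -652.12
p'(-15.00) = 83.90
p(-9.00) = -245.92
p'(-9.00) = 51.50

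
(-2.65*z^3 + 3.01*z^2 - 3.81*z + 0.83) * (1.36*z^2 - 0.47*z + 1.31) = -3.604*z^5 + 5.3391*z^4 - 10.0678*z^3 + 6.8626*z^2 - 5.3812*z + 1.0873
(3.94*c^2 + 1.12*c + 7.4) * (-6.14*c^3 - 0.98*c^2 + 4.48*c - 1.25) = -24.1916*c^5 - 10.738*c^4 - 28.8824*c^3 - 7.1594*c^2 + 31.752*c - 9.25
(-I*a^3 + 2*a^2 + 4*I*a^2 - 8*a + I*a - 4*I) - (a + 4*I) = -I*a^3 + 2*a^2 + 4*I*a^2 - 9*a + I*a - 8*I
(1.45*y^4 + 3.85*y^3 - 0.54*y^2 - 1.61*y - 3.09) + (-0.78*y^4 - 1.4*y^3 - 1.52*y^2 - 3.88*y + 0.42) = 0.67*y^4 + 2.45*y^3 - 2.06*y^2 - 5.49*y - 2.67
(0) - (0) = 0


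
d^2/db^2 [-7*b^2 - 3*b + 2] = -14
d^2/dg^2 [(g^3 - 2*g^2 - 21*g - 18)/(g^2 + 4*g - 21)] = 48*(g^3 - 18*g^2 - 9*g - 138)/(g^6 + 12*g^5 - 15*g^4 - 440*g^3 + 315*g^2 + 5292*g - 9261)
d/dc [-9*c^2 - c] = -18*c - 1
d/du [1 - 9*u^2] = -18*u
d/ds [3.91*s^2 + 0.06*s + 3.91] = 7.82*s + 0.06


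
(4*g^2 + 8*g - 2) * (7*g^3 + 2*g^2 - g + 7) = 28*g^5 + 64*g^4 - 2*g^3 + 16*g^2 + 58*g - 14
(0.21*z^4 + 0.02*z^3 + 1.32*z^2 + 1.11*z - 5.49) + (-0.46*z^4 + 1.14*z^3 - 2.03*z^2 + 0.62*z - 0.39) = -0.25*z^4 + 1.16*z^3 - 0.71*z^2 + 1.73*z - 5.88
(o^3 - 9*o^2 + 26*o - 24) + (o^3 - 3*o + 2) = 2*o^3 - 9*o^2 + 23*o - 22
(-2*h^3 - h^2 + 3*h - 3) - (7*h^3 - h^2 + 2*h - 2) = -9*h^3 + h - 1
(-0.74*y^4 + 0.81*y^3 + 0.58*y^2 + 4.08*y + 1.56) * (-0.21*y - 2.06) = 0.1554*y^5 + 1.3543*y^4 - 1.7904*y^3 - 2.0516*y^2 - 8.7324*y - 3.2136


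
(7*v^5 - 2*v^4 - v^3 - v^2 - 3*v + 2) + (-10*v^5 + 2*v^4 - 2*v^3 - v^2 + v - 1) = -3*v^5 - 3*v^3 - 2*v^2 - 2*v + 1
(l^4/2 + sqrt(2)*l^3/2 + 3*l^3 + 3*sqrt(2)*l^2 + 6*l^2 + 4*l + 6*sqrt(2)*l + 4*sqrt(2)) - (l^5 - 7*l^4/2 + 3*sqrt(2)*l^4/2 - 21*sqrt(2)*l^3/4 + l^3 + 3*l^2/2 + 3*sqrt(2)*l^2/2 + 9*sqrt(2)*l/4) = -l^5 - 3*sqrt(2)*l^4/2 + 4*l^4 + 2*l^3 + 23*sqrt(2)*l^3/4 + 3*sqrt(2)*l^2/2 + 9*l^2/2 + 4*l + 15*sqrt(2)*l/4 + 4*sqrt(2)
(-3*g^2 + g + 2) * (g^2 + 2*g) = -3*g^4 - 5*g^3 + 4*g^2 + 4*g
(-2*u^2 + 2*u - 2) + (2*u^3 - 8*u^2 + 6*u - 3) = 2*u^3 - 10*u^2 + 8*u - 5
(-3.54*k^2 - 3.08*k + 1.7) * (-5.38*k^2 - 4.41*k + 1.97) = 19.0452*k^4 + 32.1818*k^3 - 2.537*k^2 - 13.5646*k + 3.349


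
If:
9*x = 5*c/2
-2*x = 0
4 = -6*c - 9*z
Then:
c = 0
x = 0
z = -4/9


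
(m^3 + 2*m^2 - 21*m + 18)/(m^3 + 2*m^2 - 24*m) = (m^2 - 4*m + 3)/(m*(m - 4))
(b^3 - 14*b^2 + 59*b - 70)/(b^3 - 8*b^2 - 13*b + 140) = (b - 2)/(b + 4)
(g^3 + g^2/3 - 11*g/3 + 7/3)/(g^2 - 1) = (3*g^2 + 4*g - 7)/(3*(g + 1))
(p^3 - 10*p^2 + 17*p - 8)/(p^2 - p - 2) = (-p^3 + 10*p^2 - 17*p + 8)/(-p^2 + p + 2)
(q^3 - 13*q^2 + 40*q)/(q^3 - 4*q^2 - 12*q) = (-q^2 + 13*q - 40)/(-q^2 + 4*q + 12)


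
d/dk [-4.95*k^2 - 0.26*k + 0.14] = -9.9*k - 0.26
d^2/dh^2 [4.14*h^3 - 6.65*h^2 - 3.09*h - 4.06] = 24.84*h - 13.3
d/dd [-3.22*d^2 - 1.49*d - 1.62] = -6.44*d - 1.49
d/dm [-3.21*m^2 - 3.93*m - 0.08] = -6.42*m - 3.93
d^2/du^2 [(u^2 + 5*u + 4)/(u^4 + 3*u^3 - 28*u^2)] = 2*(3*u^6 + 39*u^5 + 197*u^4 - 105*u^3 - 2052*u^2 + 1232*u + 9408)/(u^4*(u^6 + 9*u^5 - 57*u^4 - 477*u^3 + 1596*u^2 + 7056*u - 21952))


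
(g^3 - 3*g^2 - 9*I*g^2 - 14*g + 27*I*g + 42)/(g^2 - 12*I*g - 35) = (g^2 - g*(3 + 2*I) + 6*I)/(g - 5*I)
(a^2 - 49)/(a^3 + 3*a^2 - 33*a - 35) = (a - 7)/(a^2 - 4*a - 5)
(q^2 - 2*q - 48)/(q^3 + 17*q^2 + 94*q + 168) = (q - 8)/(q^2 + 11*q + 28)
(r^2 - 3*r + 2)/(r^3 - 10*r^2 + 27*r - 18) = (r - 2)/(r^2 - 9*r + 18)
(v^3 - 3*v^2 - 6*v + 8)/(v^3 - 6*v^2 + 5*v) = (v^2 - 2*v - 8)/(v*(v - 5))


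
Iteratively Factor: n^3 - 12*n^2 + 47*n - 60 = (n - 4)*(n^2 - 8*n + 15) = (n - 4)*(n - 3)*(n - 5)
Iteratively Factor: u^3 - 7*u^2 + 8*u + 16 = (u - 4)*(u^2 - 3*u - 4) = (u - 4)*(u + 1)*(u - 4)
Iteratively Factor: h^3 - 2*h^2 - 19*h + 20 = (h + 4)*(h^2 - 6*h + 5) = (h - 5)*(h + 4)*(h - 1)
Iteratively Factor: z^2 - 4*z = (z - 4)*(z)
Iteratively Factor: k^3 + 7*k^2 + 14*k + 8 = (k + 4)*(k^2 + 3*k + 2) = (k + 1)*(k + 4)*(k + 2)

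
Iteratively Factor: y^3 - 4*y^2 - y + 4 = (y - 4)*(y^2 - 1) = (y - 4)*(y - 1)*(y + 1)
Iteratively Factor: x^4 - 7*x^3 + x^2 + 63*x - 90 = (x - 3)*(x^3 - 4*x^2 - 11*x + 30) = (x - 3)*(x + 3)*(x^2 - 7*x + 10) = (x - 5)*(x - 3)*(x + 3)*(x - 2)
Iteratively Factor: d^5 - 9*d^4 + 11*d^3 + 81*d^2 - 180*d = (d - 5)*(d^4 - 4*d^3 - 9*d^2 + 36*d) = (d - 5)*(d + 3)*(d^3 - 7*d^2 + 12*d) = (d - 5)*(d - 3)*(d + 3)*(d^2 - 4*d) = (d - 5)*(d - 4)*(d - 3)*(d + 3)*(d)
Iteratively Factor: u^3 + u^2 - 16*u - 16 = (u + 4)*(u^2 - 3*u - 4) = (u + 1)*(u + 4)*(u - 4)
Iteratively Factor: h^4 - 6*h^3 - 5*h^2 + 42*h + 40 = (h - 4)*(h^3 - 2*h^2 - 13*h - 10) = (h - 5)*(h - 4)*(h^2 + 3*h + 2) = (h - 5)*(h - 4)*(h + 2)*(h + 1)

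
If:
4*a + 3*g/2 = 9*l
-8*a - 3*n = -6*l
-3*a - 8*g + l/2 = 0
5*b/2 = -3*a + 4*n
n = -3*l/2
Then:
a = 0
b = 0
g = 0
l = 0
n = 0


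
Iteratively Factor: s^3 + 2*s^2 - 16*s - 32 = (s + 4)*(s^2 - 2*s - 8) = (s - 4)*(s + 4)*(s + 2)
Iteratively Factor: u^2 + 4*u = (u + 4)*(u)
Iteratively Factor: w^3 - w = (w + 1)*(w^2 - w) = (w - 1)*(w + 1)*(w)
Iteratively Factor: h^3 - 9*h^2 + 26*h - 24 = (h - 4)*(h^2 - 5*h + 6) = (h - 4)*(h - 3)*(h - 2)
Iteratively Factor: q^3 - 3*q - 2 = (q - 2)*(q^2 + 2*q + 1) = (q - 2)*(q + 1)*(q + 1)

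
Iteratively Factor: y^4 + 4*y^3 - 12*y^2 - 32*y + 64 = (y - 2)*(y^3 + 6*y^2 - 32) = (y - 2)^2*(y^2 + 8*y + 16) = (y - 2)^2*(y + 4)*(y + 4)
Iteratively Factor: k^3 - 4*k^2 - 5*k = (k)*(k^2 - 4*k - 5) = k*(k + 1)*(k - 5)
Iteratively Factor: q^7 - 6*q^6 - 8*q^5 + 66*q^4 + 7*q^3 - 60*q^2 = (q - 4)*(q^6 - 2*q^5 - 16*q^4 + 2*q^3 + 15*q^2) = (q - 4)*(q + 1)*(q^5 - 3*q^4 - 13*q^3 + 15*q^2) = q*(q - 4)*(q + 1)*(q^4 - 3*q^3 - 13*q^2 + 15*q) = q*(q - 4)*(q + 1)*(q + 3)*(q^3 - 6*q^2 + 5*q) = q*(q - 4)*(q - 1)*(q + 1)*(q + 3)*(q^2 - 5*q) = q*(q - 5)*(q - 4)*(q - 1)*(q + 1)*(q + 3)*(q)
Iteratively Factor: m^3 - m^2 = (m)*(m^2 - m) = m*(m - 1)*(m)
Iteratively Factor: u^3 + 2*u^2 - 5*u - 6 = (u + 1)*(u^2 + u - 6) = (u + 1)*(u + 3)*(u - 2)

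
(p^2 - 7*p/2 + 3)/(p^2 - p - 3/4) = 2*(p - 2)/(2*p + 1)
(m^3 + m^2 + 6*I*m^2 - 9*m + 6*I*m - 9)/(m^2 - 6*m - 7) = (m^2 + 6*I*m - 9)/(m - 7)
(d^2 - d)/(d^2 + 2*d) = (d - 1)/(d + 2)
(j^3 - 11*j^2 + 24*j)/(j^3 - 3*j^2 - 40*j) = (j - 3)/(j + 5)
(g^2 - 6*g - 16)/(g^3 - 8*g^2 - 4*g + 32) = 1/(g - 2)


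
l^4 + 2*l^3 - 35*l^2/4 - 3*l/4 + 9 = (l - 3/2)^2*(l + 1)*(l + 4)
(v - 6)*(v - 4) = v^2 - 10*v + 24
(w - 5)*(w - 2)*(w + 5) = w^3 - 2*w^2 - 25*w + 50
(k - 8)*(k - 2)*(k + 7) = k^3 - 3*k^2 - 54*k + 112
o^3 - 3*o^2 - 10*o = o*(o - 5)*(o + 2)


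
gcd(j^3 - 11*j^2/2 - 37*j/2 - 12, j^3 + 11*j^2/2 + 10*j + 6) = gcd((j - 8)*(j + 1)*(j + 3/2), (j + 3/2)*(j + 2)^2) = j + 3/2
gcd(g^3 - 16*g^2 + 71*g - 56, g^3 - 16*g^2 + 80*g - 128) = g - 8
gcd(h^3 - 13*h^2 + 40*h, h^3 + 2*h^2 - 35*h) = h^2 - 5*h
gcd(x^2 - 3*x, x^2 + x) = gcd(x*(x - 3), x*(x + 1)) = x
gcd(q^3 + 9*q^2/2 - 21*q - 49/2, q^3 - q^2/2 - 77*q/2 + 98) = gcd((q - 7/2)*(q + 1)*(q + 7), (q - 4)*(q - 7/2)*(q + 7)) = q^2 + 7*q/2 - 49/2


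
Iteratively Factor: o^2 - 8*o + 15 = (o - 5)*(o - 3)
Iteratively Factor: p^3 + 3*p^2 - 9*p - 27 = (p + 3)*(p^2 - 9) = (p - 3)*(p + 3)*(p + 3)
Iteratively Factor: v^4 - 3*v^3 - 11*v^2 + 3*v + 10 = (v + 2)*(v^3 - 5*v^2 - v + 5) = (v - 5)*(v + 2)*(v^2 - 1) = (v - 5)*(v + 1)*(v + 2)*(v - 1)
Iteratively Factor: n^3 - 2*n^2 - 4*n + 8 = (n - 2)*(n^2 - 4) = (n - 2)^2*(n + 2)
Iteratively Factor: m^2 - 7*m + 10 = (m - 2)*(m - 5)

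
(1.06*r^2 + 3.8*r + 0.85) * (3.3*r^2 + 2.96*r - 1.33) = 3.498*r^4 + 15.6776*r^3 + 12.6432*r^2 - 2.538*r - 1.1305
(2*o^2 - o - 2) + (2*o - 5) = 2*o^2 + o - 7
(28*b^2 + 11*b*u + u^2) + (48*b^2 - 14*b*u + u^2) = 76*b^2 - 3*b*u + 2*u^2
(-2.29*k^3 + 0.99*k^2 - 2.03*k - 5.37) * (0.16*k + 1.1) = -0.3664*k^4 - 2.3606*k^3 + 0.7642*k^2 - 3.0922*k - 5.907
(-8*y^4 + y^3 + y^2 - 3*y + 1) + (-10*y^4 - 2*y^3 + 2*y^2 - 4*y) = -18*y^4 - y^3 + 3*y^2 - 7*y + 1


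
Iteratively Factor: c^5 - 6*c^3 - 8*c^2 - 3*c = (c + 1)*(c^4 - c^3 - 5*c^2 - 3*c) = (c + 1)^2*(c^3 - 2*c^2 - 3*c) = (c - 3)*(c + 1)^2*(c^2 + c) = c*(c - 3)*(c + 1)^2*(c + 1)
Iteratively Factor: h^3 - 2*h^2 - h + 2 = (h + 1)*(h^2 - 3*h + 2) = (h - 1)*(h + 1)*(h - 2)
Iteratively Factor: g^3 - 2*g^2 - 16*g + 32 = (g - 2)*(g^2 - 16) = (g - 4)*(g - 2)*(g + 4)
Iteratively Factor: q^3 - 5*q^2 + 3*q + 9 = (q - 3)*(q^2 - 2*q - 3) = (q - 3)^2*(q + 1)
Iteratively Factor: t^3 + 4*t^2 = (t)*(t^2 + 4*t) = t*(t + 4)*(t)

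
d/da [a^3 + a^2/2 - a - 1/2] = 3*a^2 + a - 1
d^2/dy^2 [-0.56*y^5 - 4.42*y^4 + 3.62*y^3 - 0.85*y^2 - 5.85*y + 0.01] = -11.2*y^3 - 53.04*y^2 + 21.72*y - 1.7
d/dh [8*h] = 8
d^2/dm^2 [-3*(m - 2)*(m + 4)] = -6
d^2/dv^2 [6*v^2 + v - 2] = 12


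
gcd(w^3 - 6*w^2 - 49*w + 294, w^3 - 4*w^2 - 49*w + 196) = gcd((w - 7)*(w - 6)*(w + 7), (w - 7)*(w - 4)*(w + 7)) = w^2 - 49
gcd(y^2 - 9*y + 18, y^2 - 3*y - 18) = y - 6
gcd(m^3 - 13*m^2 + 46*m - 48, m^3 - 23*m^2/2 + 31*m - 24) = m^2 - 10*m + 16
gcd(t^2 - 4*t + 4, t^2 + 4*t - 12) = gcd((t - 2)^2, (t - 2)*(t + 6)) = t - 2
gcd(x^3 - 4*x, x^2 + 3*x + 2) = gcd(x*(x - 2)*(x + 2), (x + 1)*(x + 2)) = x + 2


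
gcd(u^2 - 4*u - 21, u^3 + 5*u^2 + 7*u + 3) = u + 3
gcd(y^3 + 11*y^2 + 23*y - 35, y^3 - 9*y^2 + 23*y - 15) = y - 1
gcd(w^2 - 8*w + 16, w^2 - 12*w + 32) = w - 4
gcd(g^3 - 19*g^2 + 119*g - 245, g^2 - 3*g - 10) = g - 5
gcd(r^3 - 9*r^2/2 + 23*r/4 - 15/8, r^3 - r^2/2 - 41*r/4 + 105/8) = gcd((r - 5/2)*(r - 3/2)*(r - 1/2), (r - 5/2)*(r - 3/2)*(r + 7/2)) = r^2 - 4*r + 15/4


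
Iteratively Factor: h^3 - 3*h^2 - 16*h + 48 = (h - 3)*(h^2 - 16) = (h - 4)*(h - 3)*(h + 4)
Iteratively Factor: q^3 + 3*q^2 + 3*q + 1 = (q + 1)*(q^2 + 2*q + 1) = (q + 1)^2*(q + 1)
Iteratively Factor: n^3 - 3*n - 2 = (n + 1)*(n^2 - n - 2) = (n - 2)*(n + 1)*(n + 1)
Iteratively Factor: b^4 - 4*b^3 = (b)*(b^3 - 4*b^2) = b*(b - 4)*(b^2) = b^2*(b - 4)*(b)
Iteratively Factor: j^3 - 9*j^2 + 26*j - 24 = (j - 4)*(j^2 - 5*j + 6) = (j - 4)*(j - 3)*(j - 2)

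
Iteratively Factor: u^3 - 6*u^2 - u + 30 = (u - 3)*(u^2 - 3*u - 10) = (u - 3)*(u + 2)*(u - 5)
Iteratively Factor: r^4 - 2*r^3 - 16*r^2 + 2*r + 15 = (r + 3)*(r^3 - 5*r^2 - r + 5) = (r + 1)*(r + 3)*(r^2 - 6*r + 5) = (r - 5)*(r + 1)*(r + 3)*(r - 1)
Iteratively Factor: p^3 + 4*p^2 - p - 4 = (p + 1)*(p^2 + 3*p - 4) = (p + 1)*(p + 4)*(p - 1)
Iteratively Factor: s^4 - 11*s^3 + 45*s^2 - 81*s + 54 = (s - 3)*(s^3 - 8*s^2 + 21*s - 18) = (s - 3)*(s - 2)*(s^2 - 6*s + 9) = (s - 3)^2*(s - 2)*(s - 3)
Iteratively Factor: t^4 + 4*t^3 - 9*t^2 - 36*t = (t + 4)*(t^3 - 9*t) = (t - 3)*(t + 4)*(t^2 + 3*t) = (t - 3)*(t + 3)*(t + 4)*(t)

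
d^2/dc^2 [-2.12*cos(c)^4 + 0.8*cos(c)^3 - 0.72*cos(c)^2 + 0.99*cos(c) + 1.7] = 33.92*cos(c)^4 - 7.2*cos(c)^3 - 22.56*cos(c)^2 + 3.81*cos(c) - 1.44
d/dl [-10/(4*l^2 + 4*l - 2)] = 10*(2*l + 1)/(2*l^2 + 2*l - 1)^2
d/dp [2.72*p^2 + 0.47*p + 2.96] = 5.44*p + 0.47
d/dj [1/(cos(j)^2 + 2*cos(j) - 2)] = 2*(cos(j) + 1)*sin(j)/(cos(j)^2 + 2*cos(j) - 2)^2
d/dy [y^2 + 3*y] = 2*y + 3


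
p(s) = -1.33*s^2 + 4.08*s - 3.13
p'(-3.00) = 12.06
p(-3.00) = -27.34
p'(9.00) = -19.86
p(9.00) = -74.14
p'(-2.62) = 11.05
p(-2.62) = -22.95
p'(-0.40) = 5.14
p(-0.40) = -4.97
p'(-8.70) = 27.22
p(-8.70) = -139.29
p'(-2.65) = 11.13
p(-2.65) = -23.28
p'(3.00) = -3.90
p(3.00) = -2.86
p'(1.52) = 0.04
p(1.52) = -0.00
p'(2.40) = -2.30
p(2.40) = -1.00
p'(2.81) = -3.39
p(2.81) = -2.17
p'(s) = 4.08 - 2.66*s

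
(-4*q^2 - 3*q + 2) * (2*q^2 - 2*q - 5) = -8*q^4 + 2*q^3 + 30*q^2 + 11*q - 10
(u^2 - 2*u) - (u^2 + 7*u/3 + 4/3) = -13*u/3 - 4/3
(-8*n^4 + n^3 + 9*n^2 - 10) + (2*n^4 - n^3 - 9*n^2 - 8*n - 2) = -6*n^4 - 8*n - 12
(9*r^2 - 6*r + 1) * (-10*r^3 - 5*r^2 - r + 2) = -90*r^5 + 15*r^4 + 11*r^3 + 19*r^2 - 13*r + 2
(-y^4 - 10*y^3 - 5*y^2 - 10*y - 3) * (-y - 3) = y^5 + 13*y^4 + 35*y^3 + 25*y^2 + 33*y + 9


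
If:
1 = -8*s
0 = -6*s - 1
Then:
No Solution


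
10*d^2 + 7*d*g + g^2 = (2*d + g)*(5*d + g)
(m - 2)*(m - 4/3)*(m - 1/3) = m^3 - 11*m^2/3 + 34*m/9 - 8/9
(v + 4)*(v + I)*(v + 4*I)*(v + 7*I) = v^4 + 4*v^3 + 12*I*v^3 - 39*v^2 + 48*I*v^2 - 156*v - 28*I*v - 112*I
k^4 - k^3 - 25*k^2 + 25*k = k*(k - 5)*(k - 1)*(k + 5)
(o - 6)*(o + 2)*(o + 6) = o^3 + 2*o^2 - 36*o - 72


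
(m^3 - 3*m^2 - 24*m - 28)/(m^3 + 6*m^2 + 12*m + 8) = (m - 7)/(m + 2)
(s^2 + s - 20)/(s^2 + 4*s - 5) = (s - 4)/(s - 1)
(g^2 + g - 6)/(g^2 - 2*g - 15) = (g - 2)/(g - 5)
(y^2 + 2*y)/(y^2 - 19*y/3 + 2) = 3*y*(y + 2)/(3*y^2 - 19*y + 6)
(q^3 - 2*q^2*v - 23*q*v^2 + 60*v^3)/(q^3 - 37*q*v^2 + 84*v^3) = (q + 5*v)/(q + 7*v)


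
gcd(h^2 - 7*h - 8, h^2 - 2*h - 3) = h + 1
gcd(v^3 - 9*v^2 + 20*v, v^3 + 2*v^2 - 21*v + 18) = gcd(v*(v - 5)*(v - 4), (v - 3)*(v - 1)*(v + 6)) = 1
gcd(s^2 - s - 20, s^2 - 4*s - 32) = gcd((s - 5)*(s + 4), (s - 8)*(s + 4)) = s + 4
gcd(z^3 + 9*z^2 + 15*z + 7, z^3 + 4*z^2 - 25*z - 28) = z^2 + 8*z + 7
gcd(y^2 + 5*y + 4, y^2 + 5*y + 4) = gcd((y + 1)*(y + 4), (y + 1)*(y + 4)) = y^2 + 5*y + 4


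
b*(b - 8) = b^2 - 8*b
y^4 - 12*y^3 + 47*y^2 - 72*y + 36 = (y - 6)*(y - 3)*(y - 2)*(y - 1)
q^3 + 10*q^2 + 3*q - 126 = (q - 3)*(q + 6)*(q + 7)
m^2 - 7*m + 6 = (m - 6)*(m - 1)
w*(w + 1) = w^2 + w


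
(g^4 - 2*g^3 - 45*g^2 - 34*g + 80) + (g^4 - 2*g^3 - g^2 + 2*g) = 2*g^4 - 4*g^3 - 46*g^2 - 32*g + 80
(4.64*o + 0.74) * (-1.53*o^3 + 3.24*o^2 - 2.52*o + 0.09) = -7.0992*o^4 + 13.9014*o^3 - 9.2952*o^2 - 1.4472*o + 0.0666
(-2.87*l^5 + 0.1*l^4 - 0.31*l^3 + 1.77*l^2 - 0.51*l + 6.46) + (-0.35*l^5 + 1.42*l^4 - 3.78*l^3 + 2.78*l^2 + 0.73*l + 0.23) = -3.22*l^5 + 1.52*l^4 - 4.09*l^3 + 4.55*l^2 + 0.22*l + 6.69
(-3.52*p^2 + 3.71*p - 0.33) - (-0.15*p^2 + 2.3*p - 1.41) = -3.37*p^2 + 1.41*p + 1.08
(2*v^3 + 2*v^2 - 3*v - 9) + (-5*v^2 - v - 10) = 2*v^3 - 3*v^2 - 4*v - 19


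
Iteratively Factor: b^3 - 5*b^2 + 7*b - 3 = (b - 1)*(b^2 - 4*b + 3) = (b - 1)^2*(b - 3)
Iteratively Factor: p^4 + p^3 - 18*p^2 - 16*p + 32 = (p + 4)*(p^3 - 3*p^2 - 6*p + 8) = (p + 2)*(p + 4)*(p^2 - 5*p + 4) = (p - 4)*(p + 2)*(p + 4)*(p - 1)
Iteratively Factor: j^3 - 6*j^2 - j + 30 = (j + 2)*(j^2 - 8*j + 15) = (j - 3)*(j + 2)*(j - 5)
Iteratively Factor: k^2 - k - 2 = (k + 1)*(k - 2)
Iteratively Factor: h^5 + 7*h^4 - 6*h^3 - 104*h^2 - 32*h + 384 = (h - 3)*(h^4 + 10*h^3 + 24*h^2 - 32*h - 128) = (h - 3)*(h + 4)*(h^3 + 6*h^2 - 32) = (h - 3)*(h - 2)*(h + 4)*(h^2 + 8*h + 16) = (h - 3)*(h - 2)*(h + 4)^2*(h + 4)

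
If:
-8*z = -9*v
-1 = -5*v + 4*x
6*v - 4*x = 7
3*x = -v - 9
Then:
No Solution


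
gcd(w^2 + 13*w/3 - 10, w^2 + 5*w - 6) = w + 6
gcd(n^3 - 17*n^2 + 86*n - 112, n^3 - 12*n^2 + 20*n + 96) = n - 8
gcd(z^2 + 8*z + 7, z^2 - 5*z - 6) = z + 1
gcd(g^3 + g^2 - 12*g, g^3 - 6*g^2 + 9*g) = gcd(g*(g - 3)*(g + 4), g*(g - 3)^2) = g^2 - 3*g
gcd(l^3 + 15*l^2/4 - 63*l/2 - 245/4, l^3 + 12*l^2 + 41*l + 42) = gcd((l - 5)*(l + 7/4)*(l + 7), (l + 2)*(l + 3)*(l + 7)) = l + 7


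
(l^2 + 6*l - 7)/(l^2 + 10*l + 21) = (l - 1)/(l + 3)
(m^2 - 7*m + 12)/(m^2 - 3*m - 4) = (m - 3)/(m + 1)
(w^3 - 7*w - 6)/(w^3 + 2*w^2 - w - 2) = (w - 3)/(w - 1)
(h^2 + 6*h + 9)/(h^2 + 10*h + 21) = (h + 3)/(h + 7)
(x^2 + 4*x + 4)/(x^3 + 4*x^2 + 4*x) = 1/x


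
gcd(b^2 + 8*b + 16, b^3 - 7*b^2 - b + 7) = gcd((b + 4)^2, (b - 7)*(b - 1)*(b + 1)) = 1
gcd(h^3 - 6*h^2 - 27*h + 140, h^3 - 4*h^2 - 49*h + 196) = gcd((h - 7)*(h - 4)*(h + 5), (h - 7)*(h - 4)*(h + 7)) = h^2 - 11*h + 28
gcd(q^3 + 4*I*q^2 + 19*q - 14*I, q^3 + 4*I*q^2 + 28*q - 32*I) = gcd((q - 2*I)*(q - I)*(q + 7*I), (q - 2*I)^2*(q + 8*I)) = q - 2*I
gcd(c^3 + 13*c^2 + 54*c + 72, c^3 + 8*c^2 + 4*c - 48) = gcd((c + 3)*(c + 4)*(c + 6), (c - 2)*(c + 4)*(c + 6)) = c^2 + 10*c + 24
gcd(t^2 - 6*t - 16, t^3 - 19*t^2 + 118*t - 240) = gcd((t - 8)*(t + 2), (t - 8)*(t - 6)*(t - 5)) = t - 8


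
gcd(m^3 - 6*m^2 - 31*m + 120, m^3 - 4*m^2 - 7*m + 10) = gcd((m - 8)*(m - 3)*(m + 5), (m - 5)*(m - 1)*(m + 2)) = 1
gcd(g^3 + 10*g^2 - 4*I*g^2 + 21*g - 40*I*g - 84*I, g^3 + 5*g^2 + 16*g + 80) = g - 4*I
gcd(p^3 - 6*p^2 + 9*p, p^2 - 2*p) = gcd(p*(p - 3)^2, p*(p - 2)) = p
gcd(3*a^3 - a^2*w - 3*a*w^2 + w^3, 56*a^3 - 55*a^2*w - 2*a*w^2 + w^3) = -a + w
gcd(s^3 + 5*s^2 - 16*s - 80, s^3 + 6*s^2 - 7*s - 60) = s^2 + 9*s + 20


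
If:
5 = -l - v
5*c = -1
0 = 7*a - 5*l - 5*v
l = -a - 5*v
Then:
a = -25/7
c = -1/5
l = -50/7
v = 15/7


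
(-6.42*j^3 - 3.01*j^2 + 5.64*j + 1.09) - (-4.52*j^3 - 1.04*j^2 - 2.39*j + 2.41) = -1.9*j^3 - 1.97*j^2 + 8.03*j - 1.32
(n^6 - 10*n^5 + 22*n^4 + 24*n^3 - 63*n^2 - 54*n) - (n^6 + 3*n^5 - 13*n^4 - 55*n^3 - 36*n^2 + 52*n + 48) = -13*n^5 + 35*n^4 + 79*n^3 - 27*n^2 - 106*n - 48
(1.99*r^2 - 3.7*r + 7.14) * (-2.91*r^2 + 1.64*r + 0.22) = -5.7909*r^4 + 14.0306*r^3 - 26.4076*r^2 + 10.8956*r + 1.5708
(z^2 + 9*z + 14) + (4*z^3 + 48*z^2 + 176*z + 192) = 4*z^3 + 49*z^2 + 185*z + 206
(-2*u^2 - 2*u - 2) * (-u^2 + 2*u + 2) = 2*u^4 - 2*u^3 - 6*u^2 - 8*u - 4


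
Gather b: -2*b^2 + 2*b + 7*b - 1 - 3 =-2*b^2 + 9*b - 4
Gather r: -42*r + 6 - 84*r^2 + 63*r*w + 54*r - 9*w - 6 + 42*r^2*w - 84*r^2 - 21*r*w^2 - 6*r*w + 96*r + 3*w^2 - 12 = r^2*(42*w - 168) + r*(-21*w^2 + 57*w + 108) + 3*w^2 - 9*w - 12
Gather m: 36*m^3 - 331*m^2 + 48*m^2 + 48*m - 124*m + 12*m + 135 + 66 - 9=36*m^3 - 283*m^2 - 64*m + 192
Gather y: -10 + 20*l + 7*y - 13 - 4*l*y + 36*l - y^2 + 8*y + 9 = 56*l - y^2 + y*(15 - 4*l) - 14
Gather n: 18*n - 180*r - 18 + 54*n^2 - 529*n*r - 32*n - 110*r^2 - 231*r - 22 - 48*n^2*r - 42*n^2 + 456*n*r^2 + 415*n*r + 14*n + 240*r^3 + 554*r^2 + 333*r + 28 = n^2*(12 - 48*r) + n*(456*r^2 - 114*r) + 240*r^3 + 444*r^2 - 78*r - 12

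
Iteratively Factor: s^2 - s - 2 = (s - 2)*(s + 1)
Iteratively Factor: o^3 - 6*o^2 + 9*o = (o - 3)*(o^2 - 3*o) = o*(o - 3)*(o - 3)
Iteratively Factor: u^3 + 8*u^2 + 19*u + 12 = (u + 3)*(u^2 + 5*u + 4) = (u + 3)*(u + 4)*(u + 1)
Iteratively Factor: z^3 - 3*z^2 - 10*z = (z + 2)*(z^2 - 5*z) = (z - 5)*(z + 2)*(z)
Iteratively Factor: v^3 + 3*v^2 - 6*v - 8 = (v + 4)*(v^2 - v - 2) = (v - 2)*(v + 4)*(v + 1)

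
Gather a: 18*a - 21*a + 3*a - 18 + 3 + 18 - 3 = 0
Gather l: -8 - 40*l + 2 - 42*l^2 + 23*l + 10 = -42*l^2 - 17*l + 4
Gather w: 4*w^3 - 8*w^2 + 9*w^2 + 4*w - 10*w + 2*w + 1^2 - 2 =4*w^3 + w^2 - 4*w - 1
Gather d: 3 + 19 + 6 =28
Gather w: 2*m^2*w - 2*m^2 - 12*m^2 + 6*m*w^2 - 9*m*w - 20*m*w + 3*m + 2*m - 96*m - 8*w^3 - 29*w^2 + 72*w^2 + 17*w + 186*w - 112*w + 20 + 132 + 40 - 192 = -14*m^2 - 91*m - 8*w^3 + w^2*(6*m + 43) + w*(2*m^2 - 29*m + 91)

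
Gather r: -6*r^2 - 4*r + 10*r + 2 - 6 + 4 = -6*r^2 + 6*r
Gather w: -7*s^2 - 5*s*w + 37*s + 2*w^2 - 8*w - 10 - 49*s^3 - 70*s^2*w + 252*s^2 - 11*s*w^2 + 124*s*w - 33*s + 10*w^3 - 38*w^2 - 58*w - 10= -49*s^3 + 245*s^2 + 4*s + 10*w^3 + w^2*(-11*s - 36) + w*(-70*s^2 + 119*s - 66) - 20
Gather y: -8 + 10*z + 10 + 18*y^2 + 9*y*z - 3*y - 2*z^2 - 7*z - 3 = 18*y^2 + y*(9*z - 3) - 2*z^2 + 3*z - 1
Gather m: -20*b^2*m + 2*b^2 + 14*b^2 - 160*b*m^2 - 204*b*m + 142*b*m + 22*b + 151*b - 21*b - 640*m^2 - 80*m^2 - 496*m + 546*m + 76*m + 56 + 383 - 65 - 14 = 16*b^2 + 152*b + m^2*(-160*b - 720) + m*(-20*b^2 - 62*b + 126) + 360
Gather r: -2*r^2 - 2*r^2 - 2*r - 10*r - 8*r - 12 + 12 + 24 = -4*r^2 - 20*r + 24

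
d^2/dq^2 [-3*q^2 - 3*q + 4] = -6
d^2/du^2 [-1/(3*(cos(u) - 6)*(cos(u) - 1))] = (4*sin(u)^4 - 27*sin(u)^2 + 273*cos(u)/4 - 21*cos(3*u)/4 - 63)/(3*(cos(u) - 6)^3*(cos(u) - 1)^3)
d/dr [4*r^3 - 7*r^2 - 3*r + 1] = 12*r^2 - 14*r - 3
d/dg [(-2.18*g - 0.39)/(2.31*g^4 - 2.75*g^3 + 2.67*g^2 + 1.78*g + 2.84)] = (15.1074*g^4 - 8.3864*g^3 + 2.6031*g^2 + 2.0826*g - 5.497)/(5.3361*g^8 - 12.705*g^7 + 19.8979*g^6 - 6.4614*g^5 + 10.4597*g^4 - 6.1148*g^3 + 18.334*g^2 + 10.1104*g + 8.0656)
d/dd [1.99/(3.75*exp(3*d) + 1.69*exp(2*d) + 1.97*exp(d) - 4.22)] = (-22.3875*exp(2*d) - 6.7262*exp(d) - 3.9203)*exp(d)/(3.75*exp(3*d) + 1.69*exp(2*d) + 1.97*exp(d) - 4.22)^2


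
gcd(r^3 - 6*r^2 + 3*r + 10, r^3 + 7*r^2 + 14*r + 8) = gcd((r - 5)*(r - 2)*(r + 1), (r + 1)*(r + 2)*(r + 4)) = r + 1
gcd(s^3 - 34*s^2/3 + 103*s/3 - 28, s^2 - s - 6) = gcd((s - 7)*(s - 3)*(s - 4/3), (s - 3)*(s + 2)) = s - 3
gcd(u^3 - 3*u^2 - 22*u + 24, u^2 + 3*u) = 1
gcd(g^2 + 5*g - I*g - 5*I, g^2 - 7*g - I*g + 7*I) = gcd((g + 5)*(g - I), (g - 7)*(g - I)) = g - I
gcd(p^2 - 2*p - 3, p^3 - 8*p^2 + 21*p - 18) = p - 3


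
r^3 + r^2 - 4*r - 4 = (r - 2)*(r + 1)*(r + 2)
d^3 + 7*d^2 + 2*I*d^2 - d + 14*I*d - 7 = (d + 7)*(d + I)^2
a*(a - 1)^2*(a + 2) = a^4 - 3*a^2 + 2*a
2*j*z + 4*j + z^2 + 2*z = (2*j + z)*(z + 2)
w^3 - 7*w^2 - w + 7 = (w - 7)*(w - 1)*(w + 1)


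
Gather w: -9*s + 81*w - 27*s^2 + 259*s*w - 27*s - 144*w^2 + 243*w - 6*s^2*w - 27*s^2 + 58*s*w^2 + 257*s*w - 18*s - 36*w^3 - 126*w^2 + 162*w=-54*s^2 - 54*s - 36*w^3 + w^2*(58*s - 270) + w*(-6*s^2 + 516*s + 486)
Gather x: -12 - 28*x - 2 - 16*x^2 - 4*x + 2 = -16*x^2 - 32*x - 12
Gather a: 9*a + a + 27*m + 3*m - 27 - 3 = 10*a + 30*m - 30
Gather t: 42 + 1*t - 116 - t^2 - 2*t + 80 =-t^2 - t + 6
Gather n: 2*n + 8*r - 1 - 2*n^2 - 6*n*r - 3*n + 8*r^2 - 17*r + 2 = -2*n^2 + n*(-6*r - 1) + 8*r^2 - 9*r + 1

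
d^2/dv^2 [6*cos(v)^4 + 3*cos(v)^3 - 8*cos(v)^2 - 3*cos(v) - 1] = 3*cos(v)/4 - 24*cos(2*v)^2 + 4*cos(2*v) - 27*cos(3*v)/4 + 12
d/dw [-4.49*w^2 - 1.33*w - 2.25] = -8.98*w - 1.33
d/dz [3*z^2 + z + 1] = 6*z + 1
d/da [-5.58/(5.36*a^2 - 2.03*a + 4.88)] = (59.8176*a - 11.3274)/(5.36*a^2 - 2.03*a + 4.88)^2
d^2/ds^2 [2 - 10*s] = 0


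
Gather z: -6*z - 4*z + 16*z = 6*z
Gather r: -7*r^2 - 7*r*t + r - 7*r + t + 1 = -7*r^2 + r*(-7*t - 6) + t + 1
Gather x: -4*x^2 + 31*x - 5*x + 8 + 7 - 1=-4*x^2 + 26*x + 14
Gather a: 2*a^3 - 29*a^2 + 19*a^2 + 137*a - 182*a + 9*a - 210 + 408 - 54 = 2*a^3 - 10*a^2 - 36*a + 144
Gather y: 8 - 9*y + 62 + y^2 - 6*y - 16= y^2 - 15*y + 54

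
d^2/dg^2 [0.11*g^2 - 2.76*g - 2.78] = 0.220000000000000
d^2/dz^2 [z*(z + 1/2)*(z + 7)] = 6*z + 15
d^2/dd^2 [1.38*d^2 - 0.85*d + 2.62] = 2.76000000000000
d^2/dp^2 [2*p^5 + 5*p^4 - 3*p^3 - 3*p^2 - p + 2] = 40*p^3 + 60*p^2 - 18*p - 6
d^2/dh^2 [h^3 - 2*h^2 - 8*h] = 6*h - 4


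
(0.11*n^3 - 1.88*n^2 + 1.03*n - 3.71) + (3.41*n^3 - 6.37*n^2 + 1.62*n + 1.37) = 3.52*n^3 - 8.25*n^2 + 2.65*n - 2.34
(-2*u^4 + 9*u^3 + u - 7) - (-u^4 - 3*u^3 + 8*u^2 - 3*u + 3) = -u^4 + 12*u^3 - 8*u^2 + 4*u - 10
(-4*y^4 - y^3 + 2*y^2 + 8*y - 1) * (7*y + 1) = -28*y^5 - 11*y^4 + 13*y^3 + 58*y^2 + y - 1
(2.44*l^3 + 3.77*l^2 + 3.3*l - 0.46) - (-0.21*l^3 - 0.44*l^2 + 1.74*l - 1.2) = 2.65*l^3 + 4.21*l^2 + 1.56*l + 0.74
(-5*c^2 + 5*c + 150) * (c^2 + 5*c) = -5*c^4 - 20*c^3 + 175*c^2 + 750*c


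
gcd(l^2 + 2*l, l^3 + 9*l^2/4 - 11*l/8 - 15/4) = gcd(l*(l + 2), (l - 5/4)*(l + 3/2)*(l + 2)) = l + 2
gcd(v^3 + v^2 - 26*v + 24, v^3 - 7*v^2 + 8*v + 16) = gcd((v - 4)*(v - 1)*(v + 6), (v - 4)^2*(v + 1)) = v - 4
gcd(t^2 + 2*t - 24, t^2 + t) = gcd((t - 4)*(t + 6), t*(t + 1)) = 1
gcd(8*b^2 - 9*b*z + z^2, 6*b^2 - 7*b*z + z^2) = -b + z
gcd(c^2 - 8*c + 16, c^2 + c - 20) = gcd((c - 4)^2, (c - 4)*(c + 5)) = c - 4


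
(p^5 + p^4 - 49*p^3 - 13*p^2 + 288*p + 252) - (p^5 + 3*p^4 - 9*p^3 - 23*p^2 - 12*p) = -2*p^4 - 40*p^3 + 10*p^2 + 300*p + 252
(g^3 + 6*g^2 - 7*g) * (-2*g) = -2*g^4 - 12*g^3 + 14*g^2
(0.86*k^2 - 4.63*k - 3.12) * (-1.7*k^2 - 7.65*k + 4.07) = -1.462*k^4 + 1.292*k^3 + 44.2237*k^2 + 5.0239*k - 12.6984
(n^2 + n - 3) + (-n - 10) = n^2 - 13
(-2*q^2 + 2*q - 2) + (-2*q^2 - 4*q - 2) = -4*q^2 - 2*q - 4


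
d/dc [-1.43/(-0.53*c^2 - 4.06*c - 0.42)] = (-1.5158*c - 5.8058)/(0.53*c^2 + 4.06*c + 0.42)^2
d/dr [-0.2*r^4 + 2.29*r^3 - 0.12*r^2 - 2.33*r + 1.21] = -0.8*r^3 + 6.87*r^2 - 0.24*r - 2.33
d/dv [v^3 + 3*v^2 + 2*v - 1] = 3*v^2 + 6*v + 2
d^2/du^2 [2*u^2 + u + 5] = 4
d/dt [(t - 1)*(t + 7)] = 2*t + 6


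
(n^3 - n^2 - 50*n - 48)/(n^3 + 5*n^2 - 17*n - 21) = (n^2 - 2*n - 48)/(n^2 + 4*n - 21)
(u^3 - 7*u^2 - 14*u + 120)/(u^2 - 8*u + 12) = (u^2 - u - 20)/(u - 2)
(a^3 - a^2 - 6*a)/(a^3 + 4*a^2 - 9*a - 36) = a*(a + 2)/(a^2 + 7*a + 12)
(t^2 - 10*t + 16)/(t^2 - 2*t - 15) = (-t^2 + 10*t - 16)/(-t^2 + 2*t + 15)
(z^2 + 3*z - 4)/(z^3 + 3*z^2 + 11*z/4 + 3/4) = 4*(z^2 + 3*z - 4)/(4*z^3 + 12*z^2 + 11*z + 3)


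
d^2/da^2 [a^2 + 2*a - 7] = 2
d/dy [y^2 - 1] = 2*y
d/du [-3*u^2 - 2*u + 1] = -6*u - 2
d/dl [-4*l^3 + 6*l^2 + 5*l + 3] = -12*l^2 + 12*l + 5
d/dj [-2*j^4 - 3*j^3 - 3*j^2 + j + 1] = -8*j^3 - 9*j^2 - 6*j + 1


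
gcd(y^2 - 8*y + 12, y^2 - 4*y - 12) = y - 6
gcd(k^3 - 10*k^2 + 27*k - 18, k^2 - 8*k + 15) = k - 3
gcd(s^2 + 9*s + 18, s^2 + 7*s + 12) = s + 3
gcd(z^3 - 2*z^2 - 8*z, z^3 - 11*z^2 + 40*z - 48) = z - 4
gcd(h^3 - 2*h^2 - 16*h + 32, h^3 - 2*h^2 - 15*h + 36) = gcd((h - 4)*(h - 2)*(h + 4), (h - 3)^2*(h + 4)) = h + 4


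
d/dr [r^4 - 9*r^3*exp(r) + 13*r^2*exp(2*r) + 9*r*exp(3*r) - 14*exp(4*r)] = -9*r^3*exp(r) + 4*r^3 + 26*r^2*exp(2*r) - 27*r^2*exp(r) + 27*r*exp(3*r) + 26*r*exp(2*r) - 56*exp(4*r) + 9*exp(3*r)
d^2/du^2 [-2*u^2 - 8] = -4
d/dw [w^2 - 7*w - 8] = 2*w - 7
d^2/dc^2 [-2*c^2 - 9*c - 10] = -4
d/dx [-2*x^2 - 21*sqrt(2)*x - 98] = -4*x - 21*sqrt(2)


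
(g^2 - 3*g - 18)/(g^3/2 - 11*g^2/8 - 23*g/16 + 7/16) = 16*(g^2 - 3*g - 18)/(8*g^3 - 22*g^2 - 23*g + 7)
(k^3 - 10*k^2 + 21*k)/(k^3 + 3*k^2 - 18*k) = (k - 7)/(k + 6)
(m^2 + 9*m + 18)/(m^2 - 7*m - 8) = (m^2 + 9*m + 18)/(m^2 - 7*m - 8)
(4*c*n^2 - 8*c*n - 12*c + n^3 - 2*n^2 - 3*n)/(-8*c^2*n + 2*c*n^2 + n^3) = (-n^2 + 2*n + 3)/(n*(2*c - n))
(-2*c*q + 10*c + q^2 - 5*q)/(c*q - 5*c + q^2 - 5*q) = (-2*c + q)/(c + q)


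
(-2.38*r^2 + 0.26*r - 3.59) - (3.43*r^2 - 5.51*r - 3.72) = -5.81*r^2 + 5.77*r + 0.13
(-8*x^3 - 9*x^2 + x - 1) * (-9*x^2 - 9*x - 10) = 72*x^5 + 153*x^4 + 152*x^3 + 90*x^2 - x + 10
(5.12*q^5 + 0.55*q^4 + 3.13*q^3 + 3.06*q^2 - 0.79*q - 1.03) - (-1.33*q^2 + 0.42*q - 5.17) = 5.12*q^5 + 0.55*q^4 + 3.13*q^3 + 4.39*q^2 - 1.21*q + 4.14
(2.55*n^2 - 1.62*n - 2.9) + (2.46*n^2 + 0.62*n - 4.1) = 5.01*n^2 - 1.0*n - 7.0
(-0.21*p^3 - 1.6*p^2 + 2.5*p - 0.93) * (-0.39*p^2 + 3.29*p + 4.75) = 0.0819*p^5 - 0.0668999999999998*p^4 - 7.2365*p^3 + 0.987699999999999*p^2 + 8.8153*p - 4.4175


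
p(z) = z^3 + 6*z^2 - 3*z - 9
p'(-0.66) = -9.61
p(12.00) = 2547.00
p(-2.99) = 26.88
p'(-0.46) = -7.89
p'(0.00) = -3.00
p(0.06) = -9.16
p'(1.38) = 19.27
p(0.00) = -9.00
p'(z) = 3*z^2 + 12*z - 3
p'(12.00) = 573.00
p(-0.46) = -6.45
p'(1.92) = 31.10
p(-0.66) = -4.69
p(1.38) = 0.91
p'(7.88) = 277.84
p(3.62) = 106.20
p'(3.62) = 79.75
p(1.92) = 14.44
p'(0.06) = -2.27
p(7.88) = 829.23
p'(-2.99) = -12.06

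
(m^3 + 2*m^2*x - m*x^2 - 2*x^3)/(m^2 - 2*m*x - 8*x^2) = (-m^2 + x^2)/(-m + 4*x)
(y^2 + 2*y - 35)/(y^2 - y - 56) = (y - 5)/(y - 8)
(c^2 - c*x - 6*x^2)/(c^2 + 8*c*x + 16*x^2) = (c^2 - c*x - 6*x^2)/(c^2 + 8*c*x + 16*x^2)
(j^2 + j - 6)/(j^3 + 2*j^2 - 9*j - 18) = (j - 2)/(j^2 - j - 6)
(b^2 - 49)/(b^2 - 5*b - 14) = (b + 7)/(b + 2)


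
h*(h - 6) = h^2 - 6*h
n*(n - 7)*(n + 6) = n^3 - n^2 - 42*n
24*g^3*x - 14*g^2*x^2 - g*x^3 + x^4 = x*(-3*g + x)*(-2*g + x)*(4*g + x)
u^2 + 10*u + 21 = (u + 3)*(u + 7)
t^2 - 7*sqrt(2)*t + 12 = (t - 6*sqrt(2))*(t - sqrt(2))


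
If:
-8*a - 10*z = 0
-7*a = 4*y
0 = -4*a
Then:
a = 0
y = 0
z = 0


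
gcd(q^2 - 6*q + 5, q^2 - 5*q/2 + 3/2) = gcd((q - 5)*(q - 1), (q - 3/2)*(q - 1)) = q - 1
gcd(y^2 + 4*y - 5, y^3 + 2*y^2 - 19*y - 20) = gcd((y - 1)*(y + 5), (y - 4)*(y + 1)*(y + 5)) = y + 5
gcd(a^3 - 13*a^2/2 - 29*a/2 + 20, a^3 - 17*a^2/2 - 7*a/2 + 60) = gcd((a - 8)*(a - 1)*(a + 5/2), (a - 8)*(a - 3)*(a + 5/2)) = a^2 - 11*a/2 - 20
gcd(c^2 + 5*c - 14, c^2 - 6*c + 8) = c - 2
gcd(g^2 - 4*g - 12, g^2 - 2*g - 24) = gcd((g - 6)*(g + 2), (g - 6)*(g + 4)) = g - 6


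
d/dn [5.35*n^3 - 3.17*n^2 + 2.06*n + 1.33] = 16.05*n^2 - 6.34*n + 2.06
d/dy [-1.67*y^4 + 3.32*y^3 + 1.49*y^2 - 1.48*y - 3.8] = -6.68*y^3 + 9.96*y^2 + 2.98*y - 1.48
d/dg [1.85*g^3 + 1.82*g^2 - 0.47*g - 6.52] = 5.55*g^2 + 3.64*g - 0.47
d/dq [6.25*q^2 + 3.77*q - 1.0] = 12.5*q + 3.77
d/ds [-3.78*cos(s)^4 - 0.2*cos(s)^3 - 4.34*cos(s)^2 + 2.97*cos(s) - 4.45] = (15.12*cos(s)^3 + 0.6*cos(s)^2 + 8.68*cos(s) - 2.97)*sin(s)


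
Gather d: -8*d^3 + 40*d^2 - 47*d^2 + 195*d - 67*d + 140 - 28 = -8*d^3 - 7*d^2 + 128*d + 112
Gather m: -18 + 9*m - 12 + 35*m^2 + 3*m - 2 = 35*m^2 + 12*m - 32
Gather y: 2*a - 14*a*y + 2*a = -14*a*y + 4*a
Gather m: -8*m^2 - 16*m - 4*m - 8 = -8*m^2 - 20*m - 8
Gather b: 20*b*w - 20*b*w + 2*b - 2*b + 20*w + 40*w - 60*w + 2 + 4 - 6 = 0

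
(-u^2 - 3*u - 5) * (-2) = 2*u^2 + 6*u + 10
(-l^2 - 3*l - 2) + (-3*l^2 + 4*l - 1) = -4*l^2 + l - 3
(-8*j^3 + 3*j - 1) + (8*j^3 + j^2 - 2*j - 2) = j^2 + j - 3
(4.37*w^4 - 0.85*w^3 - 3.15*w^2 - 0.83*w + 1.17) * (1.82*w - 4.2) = 7.9534*w^5 - 19.901*w^4 - 2.163*w^3 + 11.7194*w^2 + 5.6154*w - 4.914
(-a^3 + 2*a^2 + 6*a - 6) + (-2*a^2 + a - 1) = -a^3 + 7*a - 7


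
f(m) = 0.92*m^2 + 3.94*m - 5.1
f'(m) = 1.84*m + 3.94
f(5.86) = 49.58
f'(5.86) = 14.72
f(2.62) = 11.54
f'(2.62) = 8.76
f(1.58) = 3.42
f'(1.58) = 6.85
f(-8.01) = 22.37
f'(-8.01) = -10.80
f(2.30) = 8.83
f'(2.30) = 8.17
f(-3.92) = -6.41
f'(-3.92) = -3.27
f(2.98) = 14.81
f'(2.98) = 9.42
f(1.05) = 0.05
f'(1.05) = 5.87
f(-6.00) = 4.38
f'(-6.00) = -7.10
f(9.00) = 104.88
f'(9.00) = 20.50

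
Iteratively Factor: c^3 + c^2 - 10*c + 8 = (c + 4)*(c^2 - 3*c + 2) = (c - 2)*(c + 4)*(c - 1)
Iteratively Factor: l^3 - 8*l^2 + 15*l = (l - 3)*(l^2 - 5*l) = l*(l - 3)*(l - 5)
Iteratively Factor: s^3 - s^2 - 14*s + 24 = (s + 4)*(s^2 - 5*s + 6) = (s - 2)*(s + 4)*(s - 3)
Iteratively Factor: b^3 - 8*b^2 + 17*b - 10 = (b - 2)*(b^2 - 6*b + 5) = (b - 2)*(b - 1)*(b - 5)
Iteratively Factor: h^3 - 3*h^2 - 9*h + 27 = (h - 3)*(h^2 - 9) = (h - 3)*(h + 3)*(h - 3)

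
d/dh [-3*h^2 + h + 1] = 1 - 6*h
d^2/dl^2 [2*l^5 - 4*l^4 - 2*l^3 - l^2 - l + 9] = 40*l^3 - 48*l^2 - 12*l - 2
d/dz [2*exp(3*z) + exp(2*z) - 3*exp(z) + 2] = (6*exp(2*z) + 2*exp(z) - 3)*exp(z)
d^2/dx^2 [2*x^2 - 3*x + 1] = 4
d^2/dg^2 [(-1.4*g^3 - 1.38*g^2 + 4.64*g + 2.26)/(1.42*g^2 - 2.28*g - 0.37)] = (-3.5527136788005e-15*g^5 + 8.88178419700125e-15*g^4 - 6.25022400000002*g^3 + 15.905832*g^2 - 30.42468*g + 17.665124)/(2.863288*g^6 - 13.792176*g^5 + 19.90698*g^4 - 4.66488*g^3 - 5.18703*g^2 - 0.936396*g - 0.050653)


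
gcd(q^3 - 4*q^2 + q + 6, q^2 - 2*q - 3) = q^2 - 2*q - 3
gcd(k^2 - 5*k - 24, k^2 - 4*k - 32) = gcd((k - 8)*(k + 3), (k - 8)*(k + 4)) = k - 8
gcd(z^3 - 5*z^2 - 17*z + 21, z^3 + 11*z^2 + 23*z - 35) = z - 1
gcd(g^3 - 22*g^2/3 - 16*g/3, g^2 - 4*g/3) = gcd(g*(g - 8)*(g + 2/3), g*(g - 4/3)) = g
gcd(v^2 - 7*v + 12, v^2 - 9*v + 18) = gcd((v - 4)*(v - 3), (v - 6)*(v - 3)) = v - 3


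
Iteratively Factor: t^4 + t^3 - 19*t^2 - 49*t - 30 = (t + 2)*(t^3 - t^2 - 17*t - 15) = (t - 5)*(t + 2)*(t^2 + 4*t + 3) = (t - 5)*(t + 1)*(t + 2)*(t + 3)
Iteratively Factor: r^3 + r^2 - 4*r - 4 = (r + 2)*(r^2 - r - 2) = (r + 1)*(r + 2)*(r - 2)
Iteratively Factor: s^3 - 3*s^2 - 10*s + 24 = (s + 3)*(s^2 - 6*s + 8) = (s - 2)*(s + 3)*(s - 4)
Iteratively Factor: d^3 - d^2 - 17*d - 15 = (d - 5)*(d^2 + 4*d + 3) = (d - 5)*(d + 3)*(d + 1)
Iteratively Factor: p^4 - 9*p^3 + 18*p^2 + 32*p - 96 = (p - 4)*(p^3 - 5*p^2 - 2*p + 24) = (p - 4)*(p - 3)*(p^2 - 2*p - 8) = (p - 4)^2*(p - 3)*(p + 2)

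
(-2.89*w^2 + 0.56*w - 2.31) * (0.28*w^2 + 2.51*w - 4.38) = -0.8092*w^4 - 7.0971*w^3 + 13.417*w^2 - 8.2509*w + 10.1178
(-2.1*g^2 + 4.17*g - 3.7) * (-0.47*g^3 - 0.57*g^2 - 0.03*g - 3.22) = 0.987*g^5 - 0.7629*g^4 - 0.5749*g^3 + 8.7459*g^2 - 13.3164*g + 11.914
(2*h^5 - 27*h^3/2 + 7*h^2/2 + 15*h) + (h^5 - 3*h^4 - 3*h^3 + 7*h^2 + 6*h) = 3*h^5 - 3*h^4 - 33*h^3/2 + 21*h^2/2 + 21*h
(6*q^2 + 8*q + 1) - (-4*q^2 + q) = 10*q^2 + 7*q + 1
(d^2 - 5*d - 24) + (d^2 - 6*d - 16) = 2*d^2 - 11*d - 40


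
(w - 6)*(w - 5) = w^2 - 11*w + 30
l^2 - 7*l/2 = l*(l - 7/2)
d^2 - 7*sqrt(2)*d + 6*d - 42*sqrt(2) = (d + 6)*(d - 7*sqrt(2))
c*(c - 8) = c^2 - 8*c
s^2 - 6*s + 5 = (s - 5)*(s - 1)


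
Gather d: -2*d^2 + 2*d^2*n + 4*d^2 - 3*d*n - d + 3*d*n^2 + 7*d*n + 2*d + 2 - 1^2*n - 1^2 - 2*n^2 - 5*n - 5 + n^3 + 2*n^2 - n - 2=d^2*(2*n + 2) + d*(3*n^2 + 4*n + 1) + n^3 - 7*n - 6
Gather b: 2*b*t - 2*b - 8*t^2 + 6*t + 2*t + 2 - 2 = b*(2*t - 2) - 8*t^2 + 8*t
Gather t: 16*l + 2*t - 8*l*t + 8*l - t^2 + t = 24*l - t^2 + t*(3 - 8*l)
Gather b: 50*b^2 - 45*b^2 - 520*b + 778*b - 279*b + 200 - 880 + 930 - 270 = 5*b^2 - 21*b - 20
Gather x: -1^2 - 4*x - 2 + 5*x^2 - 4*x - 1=5*x^2 - 8*x - 4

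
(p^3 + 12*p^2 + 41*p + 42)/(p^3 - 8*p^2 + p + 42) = (p^2 + 10*p + 21)/(p^2 - 10*p + 21)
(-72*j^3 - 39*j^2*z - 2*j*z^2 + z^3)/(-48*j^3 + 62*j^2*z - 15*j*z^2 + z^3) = (9*j^2 + 6*j*z + z^2)/(6*j^2 - 7*j*z + z^2)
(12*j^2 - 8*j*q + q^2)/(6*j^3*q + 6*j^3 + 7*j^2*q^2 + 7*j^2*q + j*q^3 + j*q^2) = (12*j^2 - 8*j*q + q^2)/(j*(6*j^2*q + 6*j^2 + 7*j*q^2 + 7*j*q + q^3 + q^2))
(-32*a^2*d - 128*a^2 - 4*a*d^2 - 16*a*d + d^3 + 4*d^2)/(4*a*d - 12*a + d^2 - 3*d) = (-8*a*d - 32*a + d^2 + 4*d)/(d - 3)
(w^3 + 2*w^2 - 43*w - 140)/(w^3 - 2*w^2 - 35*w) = (w + 4)/w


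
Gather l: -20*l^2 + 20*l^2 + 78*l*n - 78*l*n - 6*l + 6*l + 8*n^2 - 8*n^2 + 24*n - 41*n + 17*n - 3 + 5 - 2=0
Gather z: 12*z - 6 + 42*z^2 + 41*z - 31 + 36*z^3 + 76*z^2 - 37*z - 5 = 36*z^3 + 118*z^2 + 16*z - 42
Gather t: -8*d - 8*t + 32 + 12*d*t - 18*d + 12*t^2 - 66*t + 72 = -26*d + 12*t^2 + t*(12*d - 74) + 104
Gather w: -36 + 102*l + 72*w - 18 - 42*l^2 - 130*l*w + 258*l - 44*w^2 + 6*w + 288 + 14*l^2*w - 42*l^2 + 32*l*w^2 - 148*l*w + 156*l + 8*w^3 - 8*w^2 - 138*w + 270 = -84*l^2 + 516*l + 8*w^3 + w^2*(32*l - 52) + w*(14*l^2 - 278*l - 60) + 504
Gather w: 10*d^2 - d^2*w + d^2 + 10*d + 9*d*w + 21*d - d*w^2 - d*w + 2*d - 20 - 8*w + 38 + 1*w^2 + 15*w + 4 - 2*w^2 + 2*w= 11*d^2 + 33*d + w^2*(-d - 1) + w*(-d^2 + 8*d + 9) + 22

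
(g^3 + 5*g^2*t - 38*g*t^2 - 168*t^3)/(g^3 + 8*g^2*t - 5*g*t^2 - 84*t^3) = (-g + 6*t)/(-g + 3*t)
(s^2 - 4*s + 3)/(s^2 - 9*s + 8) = (s - 3)/(s - 8)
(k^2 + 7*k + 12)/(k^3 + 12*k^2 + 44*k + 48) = (k + 3)/(k^2 + 8*k + 12)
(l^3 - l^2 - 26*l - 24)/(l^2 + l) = l - 2 - 24/l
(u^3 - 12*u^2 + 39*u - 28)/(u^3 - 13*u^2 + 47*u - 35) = (u - 4)/(u - 5)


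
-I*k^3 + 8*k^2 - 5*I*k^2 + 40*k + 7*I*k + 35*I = (k + 5)*(k + 7*I)*(-I*k + 1)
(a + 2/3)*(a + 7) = a^2 + 23*a/3 + 14/3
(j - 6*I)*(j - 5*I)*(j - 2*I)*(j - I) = j^4 - 14*I*j^3 - 65*j^2 + 112*I*j + 60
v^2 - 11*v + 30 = (v - 6)*(v - 5)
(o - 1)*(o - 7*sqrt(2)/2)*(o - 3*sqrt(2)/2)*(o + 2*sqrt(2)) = o^4 - 3*sqrt(2)*o^3 - o^3 - 19*o^2/2 + 3*sqrt(2)*o^2 + 19*o/2 + 21*sqrt(2)*o - 21*sqrt(2)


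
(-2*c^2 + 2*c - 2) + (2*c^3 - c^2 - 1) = 2*c^3 - 3*c^2 + 2*c - 3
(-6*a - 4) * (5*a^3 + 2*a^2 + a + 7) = -30*a^4 - 32*a^3 - 14*a^2 - 46*a - 28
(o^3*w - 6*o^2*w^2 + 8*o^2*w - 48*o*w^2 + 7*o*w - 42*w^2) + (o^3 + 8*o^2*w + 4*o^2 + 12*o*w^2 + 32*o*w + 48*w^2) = o^3*w + o^3 - 6*o^2*w^2 + 16*o^2*w + 4*o^2 - 36*o*w^2 + 39*o*w + 6*w^2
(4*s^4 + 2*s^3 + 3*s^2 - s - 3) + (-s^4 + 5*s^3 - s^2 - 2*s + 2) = 3*s^4 + 7*s^3 + 2*s^2 - 3*s - 1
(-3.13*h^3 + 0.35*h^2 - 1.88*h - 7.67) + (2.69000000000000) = -3.13*h^3 + 0.35*h^2 - 1.88*h - 4.98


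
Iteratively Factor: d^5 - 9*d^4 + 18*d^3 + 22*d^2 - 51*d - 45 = (d - 3)*(d^4 - 6*d^3 + 22*d + 15) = (d - 3)*(d + 1)*(d^3 - 7*d^2 + 7*d + 15) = (d - 5)*(d - 3)*(d + 1)*(d^2 - 2*d - 3) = (d - 5)*(d - 3)^2*(d + 1)*(d + 1)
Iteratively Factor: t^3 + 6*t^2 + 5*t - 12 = (t + 4)*(t^2 + 2*t - 3) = (t + 3)*(t + 4)*(t - 1)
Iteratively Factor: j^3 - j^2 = (j)*(j^2 - j) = j^2*(j - 1)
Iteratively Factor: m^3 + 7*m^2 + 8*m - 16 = (m + 4)*(m^2 + 3*m - 4) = (m - 1)*(m + 4)*(m + 4)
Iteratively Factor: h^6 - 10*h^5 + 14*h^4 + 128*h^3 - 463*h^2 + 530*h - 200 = (h - 1)*(h^5 - 9*h^4 + 5*h^3 + 133*h^2 - 330*h + 200) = (h - 2)*(h - 1)*(h^4 - 7*h^3 - 9*h^2 + 115*h - 100) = (h - 2)*(h - 1)^2*(h^3 - 6*h^2 - 15*h + 100) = (h - 5)*(h - 2)*(h - 1)^2*(h^2 - h - 20) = (h - 5)*(h - 2)*(h - 1)^2*(h + 4)*(h - 5)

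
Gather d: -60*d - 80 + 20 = -60*d - 60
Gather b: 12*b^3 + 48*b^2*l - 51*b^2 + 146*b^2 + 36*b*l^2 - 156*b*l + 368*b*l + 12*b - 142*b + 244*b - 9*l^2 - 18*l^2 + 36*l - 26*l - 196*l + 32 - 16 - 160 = 12*b^3 + b^2*(48*l + 95) + b*(36*l^2 + 212*l + 114) - 27*l^2 - 186*l - 144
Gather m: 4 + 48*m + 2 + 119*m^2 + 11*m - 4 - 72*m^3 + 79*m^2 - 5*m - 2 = -72*m^3 + 198*m^2 + 54*m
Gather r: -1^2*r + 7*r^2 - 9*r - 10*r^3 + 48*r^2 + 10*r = -10*r^3 + 55*r^2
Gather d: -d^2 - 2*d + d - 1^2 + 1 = -d^2 - d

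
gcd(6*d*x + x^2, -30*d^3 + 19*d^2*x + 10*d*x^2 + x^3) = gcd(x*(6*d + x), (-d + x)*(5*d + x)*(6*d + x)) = 6*d + x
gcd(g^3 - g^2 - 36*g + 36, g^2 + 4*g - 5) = g - 1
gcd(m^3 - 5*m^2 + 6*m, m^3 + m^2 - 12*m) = m^2 - 3*m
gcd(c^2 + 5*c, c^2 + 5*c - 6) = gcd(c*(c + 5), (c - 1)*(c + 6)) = 1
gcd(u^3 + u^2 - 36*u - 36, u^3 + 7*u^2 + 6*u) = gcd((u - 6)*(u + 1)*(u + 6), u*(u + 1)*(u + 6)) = u^2 + 7*u + 6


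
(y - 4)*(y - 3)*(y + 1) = y^3 - 6*y^2 + 5*y + 12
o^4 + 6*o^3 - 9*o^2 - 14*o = o*(o - 2)*(o + 1)*(o + 7)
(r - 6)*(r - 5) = r^2 - 11*r + 30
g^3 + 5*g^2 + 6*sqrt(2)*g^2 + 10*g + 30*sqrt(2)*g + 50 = (g + 5)*(g + sqrt(2))*(g + 5*sqrt(2))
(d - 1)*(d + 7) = d^2 + 6*d - 7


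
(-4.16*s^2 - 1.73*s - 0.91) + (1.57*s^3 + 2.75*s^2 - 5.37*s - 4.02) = 1.57*s^3 - 1.41*s^2 - 7.1*s - 4.93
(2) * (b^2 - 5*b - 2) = 2*b^2 - 10*b - 4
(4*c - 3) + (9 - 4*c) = 6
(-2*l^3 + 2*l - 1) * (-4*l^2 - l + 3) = 8*l^5 + 2*l^4 - 14*l^3 + 2*l^2 + 7*l - 3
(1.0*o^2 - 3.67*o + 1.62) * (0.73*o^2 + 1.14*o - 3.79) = 0.73*o^4 - 1.5391*o^3 - 6.7912*o^2 + 15.7561*o - 6.1398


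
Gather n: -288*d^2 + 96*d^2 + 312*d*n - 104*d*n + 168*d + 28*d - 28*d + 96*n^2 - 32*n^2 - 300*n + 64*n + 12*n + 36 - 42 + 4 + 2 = -192*d^2 + 168*d + 64*n^2 + n*(208*d - 224)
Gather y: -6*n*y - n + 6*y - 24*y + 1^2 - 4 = -n + y*(-6*n - 18) - 3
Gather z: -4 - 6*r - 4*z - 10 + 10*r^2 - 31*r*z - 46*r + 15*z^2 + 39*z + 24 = 10*r^2 - 52*r + 15*z^2 + z*(35 - 31*r) + 10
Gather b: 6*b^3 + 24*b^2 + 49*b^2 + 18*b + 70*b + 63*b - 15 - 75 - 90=6*b^3 + 73*b^2 + 151*b - 180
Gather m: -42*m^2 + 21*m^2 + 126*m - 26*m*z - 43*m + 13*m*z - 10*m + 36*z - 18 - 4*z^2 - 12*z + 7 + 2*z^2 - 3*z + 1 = -21*m^2 + m*(73 - 13*z) - 2*z^2 + 21*z - 10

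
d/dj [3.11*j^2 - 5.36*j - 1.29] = 6.22*j - 5.36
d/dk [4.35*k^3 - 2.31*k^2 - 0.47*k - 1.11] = 13.05*k^2 - 4.62*k - 0.47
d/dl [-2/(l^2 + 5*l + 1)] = 2*(2*l + 5)/(l^2 + 5*l + 1)^2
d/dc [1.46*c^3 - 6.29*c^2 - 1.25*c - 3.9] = 4.38*c^2 - 12.58*c - 1.25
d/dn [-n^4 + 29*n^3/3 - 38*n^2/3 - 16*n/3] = -4*n^3 + 29*n^2 - 76*n/3 - 16/3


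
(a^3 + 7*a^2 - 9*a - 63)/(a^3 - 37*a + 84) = (a + 3)/(a - 4)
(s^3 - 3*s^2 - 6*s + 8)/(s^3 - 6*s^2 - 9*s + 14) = (s - 4)/(s - 7)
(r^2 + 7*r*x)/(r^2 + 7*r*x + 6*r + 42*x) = r/(r + 6)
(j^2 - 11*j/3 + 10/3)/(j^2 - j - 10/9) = 3*(j - 2)/(3*j + 2)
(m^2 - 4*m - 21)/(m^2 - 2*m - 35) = (m + 3)/(m + 5)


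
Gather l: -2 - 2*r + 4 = 2 - 2*r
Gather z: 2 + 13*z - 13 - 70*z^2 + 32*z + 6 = -70*z^2 + 45*z - 5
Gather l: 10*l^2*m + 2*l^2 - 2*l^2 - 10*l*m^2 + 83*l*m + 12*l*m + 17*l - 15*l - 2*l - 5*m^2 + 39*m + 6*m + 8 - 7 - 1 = 10*l^2*m + l*(-10*m^2 + 95*m) - 5*m^2 + 45*m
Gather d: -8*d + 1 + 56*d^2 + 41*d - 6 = 56*d^2 + 33*d - 5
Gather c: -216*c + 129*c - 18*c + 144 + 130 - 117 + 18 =175 - 105*c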